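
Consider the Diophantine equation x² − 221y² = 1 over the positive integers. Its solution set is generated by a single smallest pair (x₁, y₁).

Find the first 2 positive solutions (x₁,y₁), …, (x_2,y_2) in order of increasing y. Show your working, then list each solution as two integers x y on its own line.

√221 → a₀=14, period (1,6,2,6,1,28); ℓ=6 even so k=5
k=0  a_k=14  p_k/q_k = 14/1
k=1  a_k=1  p_k/q_k = 15/1
…
k=3  a_k=2  p_k/q_k = 223/15
k=4  a_k=6  p_k/q_k = 1442/97
k=5  a_k=1  p_k/q_k = 1665/112
(x₁, y₁) = (1665, 112);  1665² − 221·112² = 1 ✓
(1665+112√221)^2 = 5544449 + 372960√221

1665 112
5544449 372960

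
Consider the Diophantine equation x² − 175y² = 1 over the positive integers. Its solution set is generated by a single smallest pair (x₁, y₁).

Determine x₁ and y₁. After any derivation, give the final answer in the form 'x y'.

d=175: √d = [13; 4,2,1,2,4,26] (ℓ=6, even), read p_5/q_5
i=0: a=13 ⇒ p=13, q=1
…
i=3: a=1 ⇒ p=172, q=13
i=4: a=2 ⇒ p=463, q=35
i=5: a=4 ⇒ p=2024, q=153
fundamental: x₁=2024, y₁=153  (since 4096576 − 175·23409 = 1)

2024 153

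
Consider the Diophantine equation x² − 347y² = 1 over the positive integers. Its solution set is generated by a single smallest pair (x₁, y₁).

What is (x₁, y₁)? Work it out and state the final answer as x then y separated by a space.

641602 34443

d=347: √d = [18; 1,1,1,2,4,…,1,1,36] (ℓ=14, even), read p_13/q_13
i=0: a=18 ⇒ p=18, q=1
i=1: a=1 ⇒ p=19, q=1
…
i=5: a=4 ⇒ p=652, q=35
i=6: a=1 ⇒ p=801, q=43
i=7: a=17 ⇒ p=14269, q=766
…
i=10: a=2 ⇒ p=164168, q=8813
…
i=12: a=1 ⇒ p=402885, q=21628
i=13: a=1 ⇒ p=641602, q=34443
(x₁, y₁) = (641602, 34443);  641602² − 347·34443² = 1 ✓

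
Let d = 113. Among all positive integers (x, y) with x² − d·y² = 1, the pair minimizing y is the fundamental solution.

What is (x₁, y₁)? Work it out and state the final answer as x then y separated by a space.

1204353 113296

d=113: √d = [10; 1,1,1,2,2,1,1,1,20] (ℓ=9, odd), read p_17/q_17
step 0: (10, 1)  from 10·(1,0) + (0,1)
…
step 2: (21, 2)  from 1·(11,1) + (10,1)
…
step 4: (85, 8)  from 2·(32,3) + (21,2)
step 5: (202, 19)  from 2·(85,8) + (32,3)
…
step 8: (776, 73)  from 1·(489,46) + (287,27)
step 9: (16009, 1506)  from 20·(776,73) + (489,46)
step 10: (16785, 1579)  from 1·(16009,1506) + (776,73)
step 11: (32794, 3085)  from 1·(16785,1579) + (16009,1506)
step 12: (49579, 4664)  from 1·(32794,3085) + (16785,1579)
step 13: (131952, 12413)  from 2·(49579,4664) + (32794,3085)
…
step 15: (445435, 41903)  from 1·(313483,29490) + (131952,12413)
step 16: (758918, 71393)  from 1·(445435,41903) + (313483,29490)
step 17: (1204353, 113296)  from 1·(758918,71393) + (445435,41903)
(x₁, y₁) = (1204353, 113296);  1204353² − 113·113296² = 1 ✓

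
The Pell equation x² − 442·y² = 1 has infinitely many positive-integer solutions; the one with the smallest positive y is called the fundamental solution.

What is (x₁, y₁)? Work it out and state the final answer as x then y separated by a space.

883 42

[21; 42] for √442; ℓ=1 ⇒ convergent index 1
i=0: a=21 ⇒ p=21, q=1
i=1: a=42 ⇒ p=883, q=42
fundamental: x₁=883, y₁=42  (since 779689 − 442·1764 = 1)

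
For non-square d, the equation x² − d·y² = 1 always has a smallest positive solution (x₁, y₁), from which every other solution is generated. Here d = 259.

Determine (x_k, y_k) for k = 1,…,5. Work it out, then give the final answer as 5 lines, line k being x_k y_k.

847225 52644
1435580401249 89202625800
2432519210895520825 151149389286757356
4121782176900479681520001 256115082676856799248400
6984153809646585277140670173625 433974201841648854097164622644

√259 = [16; 10,1,2,3,4,3,2,1,10,32, …], period ℓ=10 (even) → k=9
a_0=16:  p_0=16·1+0=16,  q_0=16·0+1=1
…
a_6=3:  p_6=3·7403+1722=23931,  q_6=3·460+107=1487
…
a_8=1:  p_8=1·55265+23931=79196,  q_8=1·3434+1487=4921
a_9=10:  p_9=10·79196+55265=847225,  q_9=10·4921+3434=52644
(x₁, y₁) = (847225, 52644);  847225² − 259·52644² = 1 ✓
n=2: (847225,52644)∘(847225,52644) = (847225·847225+259·52644·52644, 847225·52644+52644·847225) = (1435580401249,89202625800)
n=3: (1435580401249,89202625800)∘(847225,52644) = (847225·1435580401249+259·52644·89202625800, 847225·89202625800+52644·1435580401249) = (2432519210895520825,151149389286757356)
n=4: (2432519210895520825,151149389286757356)∘(847225,52644) = (847225·2432519210895520825+259·52644·151149389286757356, 847225·151149389286757356+52644·2432519210895520825) = (4121782176900479681520001,256115082676856799248400)
n=5: (4121782176900479681520001,256115082676856799248400)∘(847225,52644) = (847225·4121782176900479681520001+259·52644·256115082676856799248400, 847225·256115082676856799248400+52644·4121782176900479681520001) = (6984153809646585277140670173625,433974201841648854097164622644)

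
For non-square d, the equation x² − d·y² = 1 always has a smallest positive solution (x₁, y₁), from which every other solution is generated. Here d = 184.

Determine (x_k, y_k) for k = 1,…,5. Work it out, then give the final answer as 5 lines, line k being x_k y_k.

24335 1794
1184384449 87313980
57643991108495 4249571404806
2805533046066067201 206826640184594040
136545293294391499564175 10066252573534620521994

d=184: √d = [13; 1,1,3,2,1,2,1,2,3,1,1,26] (ℓ=12, even), read p_11/q_11
i=0: a=13 ⇒ p=13, q=1
…
i=4: a=2 ⇒ p=217, q=16
…
i=10: a=1 ⇒ p=13741, q=1013
i=11: a=1 ⇒ p=24335, q=1794
(x₁, y₁) = (24335, 1794);  24335² − 184·1794² = 1 ✓
(24335+1794√184)^2 = 1184384449 + 87313980√184
(24335+1794√184)^3 = 57643991108495 + 4249571404806√184
(24335+1794√184)^4 = 2805533046066067201 + 206826640184594040√184
(24335+1794√184)^5 = 136545293294391499564175 + 10066252573534620521994√184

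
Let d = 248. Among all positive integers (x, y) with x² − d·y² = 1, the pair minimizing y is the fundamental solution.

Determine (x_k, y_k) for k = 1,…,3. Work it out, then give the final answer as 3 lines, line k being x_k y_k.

√248 → a₀=15, period (1,2,1,30); ℓ=4 even so k=3
i=0: a=15 ⇒ p=15, q=1
i=1: a=1 ⇒ p=16, q=1
i=2: a=2 ⇒ p=47, q=3
i=3: a=1 ⇒ p=63, q=4
(x₁, y₁) = (63, 4);  63² − 248·4² = 1 ✓
(63+4√248)^2 = 7937 + 504√248
(63+4√248)^3 = 999999 + 63500√248

63 4
7937 504
999999 63500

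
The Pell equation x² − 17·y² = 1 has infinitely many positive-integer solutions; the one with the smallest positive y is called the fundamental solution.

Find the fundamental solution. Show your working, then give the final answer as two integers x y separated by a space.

33 8

√17 = [4; 8, …], period ℓ=1 (odd) → k=1
a_0=4:  p_0=4·1+0=4,  q_0=4·0+1=1
a_1=8:  p_1=8·4+1=33,  q_1=8·1+0=8
(x₁, y₁) = (33, 8);  33² − 17·8² = 1 ✓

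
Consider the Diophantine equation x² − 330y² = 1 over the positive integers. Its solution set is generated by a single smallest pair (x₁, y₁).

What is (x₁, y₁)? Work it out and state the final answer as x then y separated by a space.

d=330: √d = [18; 6,36] (ℓ=2, even), read p_1/q_1
a_0=18:  p_0=18·1+0=18,  q_0=18·0+1=1
a_1=6:  p_1=6·18+1=109,  q_1=6·1+0=6
(x₁, y₁) = (109, 6);  109² − 330·6² = 1 ✓

109 6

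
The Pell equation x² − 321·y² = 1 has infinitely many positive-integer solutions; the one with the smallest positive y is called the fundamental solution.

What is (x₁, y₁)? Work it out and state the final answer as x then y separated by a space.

215 12

[17; 1,10,1,34] for √321; ℓ=4 ⇒ convergent index 3
i=0: a=17 ⇒ p=17, q=1
…
i=2: a=10 ⇒ p=197, q=11
i=3: a=1 ⇒ p=215, q=12
fundamental: x₁=215, y₁=12  (since 46225 − 321·144 = 1)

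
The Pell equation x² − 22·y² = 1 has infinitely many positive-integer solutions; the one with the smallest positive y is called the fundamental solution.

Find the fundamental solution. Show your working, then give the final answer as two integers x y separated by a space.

d=22: √d = [4; 1,2,4,2,1,8] (ℓ=6, even), read p_5/q_5
k=0  a_k=4  p_k/q_k = 4/1
k=1  a_k=1  p_k/q_k = 5/1
k=2  a_k=2  p_k/q_k = 14/3
k=3  a_k=4  p_k/q_k = 61/13
k=4  a_k=2  p_k/q_k = 136/29
k=5  a_k=1  p_k/q_k = 197/42
fundamental: x₁=197, y₁=42  (since 38809 − 22·1764 = 1)

197 42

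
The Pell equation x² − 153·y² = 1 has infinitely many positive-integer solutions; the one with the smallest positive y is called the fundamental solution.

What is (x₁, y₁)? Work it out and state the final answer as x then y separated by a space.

√153 = [12; 2,1,2,2,2,1,2,24, …], period ℓ=8 (even) → k=7
k=0  a_k=12  p_k/q_k = 12/1
…
k=3  a_k=2  p_k/q_k = 99/8
…
k=5  a_k=2  p_k/q_k = 569/46
k=6  a_k=1  p_k/q_k = 804/65
k=7  a_k=2  p_k/q_k = 2177/176
fundamental: x₁=2177, y₁=176  (since 4739329 − 153·30976 = 1)

2177 176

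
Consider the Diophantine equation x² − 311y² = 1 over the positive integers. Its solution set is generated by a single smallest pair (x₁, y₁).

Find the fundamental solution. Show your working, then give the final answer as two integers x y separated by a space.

16883880 957397

√311 = [17; 1,1,1,2,1,…,1,1,34, …], period ℓ=16 (even) → k=15
k=0  a_k=17  p_k/q_k = 17/1
k=1  a_k=1  p_k/q_k = 18/1
k=2  a_k=1  p_k/q_k = 35/2
k=3  a_k=1  p_k/q_k = 53/3
k=4  a_k=2  p_k/q_k = 141/8
k=5  a_k=1  p_k/q_k = 194/11
k=6  a_k=6  p_k/q_k = 1305/74
…
k=8  a_k=17  p_k/q_k = 71158/4035
k=9  a_k=3  p_k/q_k = 217583/12338
k=10  a_k=6  p_k/q_k = 1376656/78063
…
k=12  a_k=2  p_k/q_k = 4565134/258865
k=13  a_k=1  p_k/q_k = 6159373/349266
k=14  a_k=1  p_k/q_k = 10724507/608131
k=15  a_k=1  p_k/q_k = 16883880/957397
fundamental: x₁=16883880, y₁=957397  (since 285065403854400 − 311·916609015609 = 1)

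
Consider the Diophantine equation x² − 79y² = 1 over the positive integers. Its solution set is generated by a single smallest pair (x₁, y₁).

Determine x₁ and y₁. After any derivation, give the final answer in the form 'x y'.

√79 → a₀=8, period (1,7,1,16); ℓ=4 even so k=3
k=0  a_k=8  p_k/q_k = 8/1
k=1  a_k=1  p_k/q_k = 9/1
k=2  a_k=7  p_k/q_k = 71/8
k=3  a_k=1  p_k/q_k = 80/9
→ (80, 9).  Check: 80²=6400, 79·9²=6399, difference 1.

80 9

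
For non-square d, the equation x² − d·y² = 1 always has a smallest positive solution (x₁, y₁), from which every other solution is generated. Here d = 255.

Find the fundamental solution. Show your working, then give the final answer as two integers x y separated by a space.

16 1

[15; 1,30] for √255; ℓ=2 ⇒ convergent index 1
i=0: a=15 ⇒ p=15, q=1
i=1: a=1 ⇒ p=16, q=1
→ (16, 1).  Check: 16²=256, 255·1²=255, difference 1.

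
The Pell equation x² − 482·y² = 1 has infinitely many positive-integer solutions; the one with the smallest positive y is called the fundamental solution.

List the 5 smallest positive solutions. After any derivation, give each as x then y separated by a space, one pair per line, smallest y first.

d=482: √d = [21; 1,20,1,42] (ℓ=4, even), read p_3/q_3
k=0  a_k=21  p_k/q_k = 21/1
…
k=2  a_k=20  p_k/q_k = 461/21
k=3  a_k=1  p_k/q_k = 483/22
fundamental: x₁=483, y₁=22  (since 233289 − 482·484 = 1)
k=2:  x_2 = 483·483+482·22·22 = 466577,  y_2 = 483·22+22·483 = 21252
k=3:  x_3 = 483·466577+482·22·21252 = 450712899,  y_3 = 483·21252+22·466577 = 20529410
k=4:  x_4 = 483·450712899+482·22·20529410 = 435388193857,  y_4 = 483·20529410+22·450712899 = 19831388808
k=5:  x_5 = 483·435388193857+482·22·19831388808 = 420584544552963,  y_5 = 483·19831388808+22·435388193857 = 19157101059118

483 22
466577 21252
450712899 20529410
435388193857 19831388808
420584544552963 19157101059118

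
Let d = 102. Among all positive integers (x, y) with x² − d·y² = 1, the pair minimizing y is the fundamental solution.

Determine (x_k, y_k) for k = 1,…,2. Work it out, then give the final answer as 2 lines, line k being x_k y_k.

√102 → a₀=10, period (10,20); ℓ=2 even so k=1
a_0=10:  p_0=10·1+0=10,  q_0=10·0+1=1
a_1=10:  p_1=10·10+1=101,  q_1=10·1+0=10
(x₁, y₁) = (101, 10);  101² − 102·10² = 1 ✓
n=2: (101,10)∘(101,10) = (101·101+102·10·10, 101·10+10·101) = (20401,2020)

101 10
20401 2020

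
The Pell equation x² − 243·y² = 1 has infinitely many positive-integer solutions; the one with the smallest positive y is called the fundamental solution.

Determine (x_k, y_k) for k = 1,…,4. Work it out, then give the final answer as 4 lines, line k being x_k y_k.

70226 4505
9863382151 632736260
1385331749802026 88869073185015
194572614913330773601 12481839066348990520

√243 = [15; 1,1,2,3,15,3,2,1,1,30, …], period ℓ=10 (even) → k=9
step 0: (15, 1)  from 15·(1,0) + (0,1)
…
step 2: (31, 2)  from 1·(16,1) + (15,1)
step 3: (78, 5)  from 2·(31,2) + (16,1)
…
step 5: (4053, 260)  from 15·(265,17) + (78,5)
step 6: (12424, 797)  from 3·(4053,260) + (265,17)
step 7: (28901, 1854)  from 2·(12424,797) + (4053,260)
step 8: (41325, 2651)  from 1·(28901,1854) + (12424,797)
step 9: (70226, 4505)  from 1·(41325,2651) + (28901,1854)
→ (70226, 4505).  Check: 70226²=4931691076, 243·4505²=4931691075, difference 1.
(70226+4505√243)^2 = 9863382151 + 632736260√243
(70226+4505√243)^3 = 1385331749802026 + 88869073185015√243
(70226+4505√243)^4 = 194572614913330773601 + 12481839066348990520√243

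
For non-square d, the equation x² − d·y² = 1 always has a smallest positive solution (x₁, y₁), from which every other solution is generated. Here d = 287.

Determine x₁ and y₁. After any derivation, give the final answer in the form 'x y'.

288 17

[16; 1,15,1,32] for √287; ℓ=4 ⇒ convergent index 3
k=0  a_k=16  p_k/q_k = 16/1
k=1  a_k=1  p_k/q_k = 17/1
k=2  a_k=15  p_k/q_k = 271/16
k=3  a_k=1  p_k/q_k = 288/17
(x₁, y₁) = (288, 17);  288² − 287·17² = 1 ✓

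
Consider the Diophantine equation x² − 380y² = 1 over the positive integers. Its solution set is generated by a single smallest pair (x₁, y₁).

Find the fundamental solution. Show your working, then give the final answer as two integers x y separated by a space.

39 2

√380 = [19; 2,38, …], period ℓ=2 (even) → k=1
step 0: (19, 1)  from 19·(1,0) + (0,1)
step 1: (39, 2)  from 2·(19,1) + (1,0)
(x₁, y₁) = (39, 2);  39² − 380·2² = 1 ✓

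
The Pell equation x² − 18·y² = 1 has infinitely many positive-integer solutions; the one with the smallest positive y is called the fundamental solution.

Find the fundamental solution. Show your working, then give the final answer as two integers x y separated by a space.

√18 → a₀=4, period (4,8); ℓ=2 even so k=1
step 0: (4, 1)  from 4·(1,0) + (0,1)
step 1: (17, 4)  from 4·(4,1) + (1,0)
→ (17, 4).  Check: 17²=289, 18·4²=288, difference 1.

17 4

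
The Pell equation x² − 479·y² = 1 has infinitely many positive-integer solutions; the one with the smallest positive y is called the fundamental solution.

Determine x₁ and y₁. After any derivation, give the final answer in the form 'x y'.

2989440 136591

√479 = [21; 1,7,1,3,2,21,2,3,1,7,1,42, …], period ℓ=12 (even) → k=11
k=0  a_k=21  p_k/q_k = 21/1
k=1  a_k=1  p_k/q_k = 22/1
k=2  a_k=7  p_k/q_k = 175/8
k=3  a_k=1  p_k/q_k = 197/9
k=4  a_k=3  p_k/q_k = 766/35
…
k=6  a_k=21  p_k/q_k = 37075/1694
k=7  a_k=2  p_k/q_k = 75879/3467
k=8  a_k=3  p_k/q_k = 264712/12095
…
k=10  a_k=7  p_k/q_k = 2648849/121029
k=11  a_k=1  p_k/q_k = 2989440/136591
→ (2989440, 136591).  Check: 2989440²=8936751513600, 479·136591²=8936751513599, difference 1.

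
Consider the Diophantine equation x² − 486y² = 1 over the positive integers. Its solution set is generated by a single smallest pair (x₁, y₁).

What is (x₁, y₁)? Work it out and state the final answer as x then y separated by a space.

d=486: √d = [22; 22,44] (ℓ=2, even), read p_1/q_1
k=0  a_k=22  p_k/q_k = 22/1
k=1  a_k=22  p_k/q_k = 485/22
→ (485, 22).  Check: 485²=235225, 486·22²=235224, difference 1.

485 22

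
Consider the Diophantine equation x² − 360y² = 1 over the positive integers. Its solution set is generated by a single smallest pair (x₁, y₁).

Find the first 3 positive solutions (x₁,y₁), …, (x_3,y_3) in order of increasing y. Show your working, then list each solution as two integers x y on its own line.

[18; 1,36] for √360; ℓ=2 ⇒ convergent index 1
i=0: a=18 ⇒ p=18, q=1
i=1: a=1 ⇒ p=19, q=1
fundamental: x₁=19, y₁=1  (since 361 − 360·1 = 1)
(19+1√360)^2 = 721 + 38√360
(19+1√360)^3 = 27379 + 1443√360

19 1
721 38
27379 1443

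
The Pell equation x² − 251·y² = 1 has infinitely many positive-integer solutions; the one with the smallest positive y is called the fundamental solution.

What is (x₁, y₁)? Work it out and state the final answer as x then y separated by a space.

[15; 1,5,2,1,2,…,5,1,30] for √251; ℓ=14 ⇒ convergent index 13
i=0: a=15 ⇒ p=15, q=1
i=1: a=1 ⇒ p=16, q=1
i=2: a=5 ⇒ p=95, q=6
i=3: a=2 ⇒ p=206, q=13
…
i=5: a=2 ⇒ p=808, q=51
…
i=7: a=15 ⇒ p=29563, q=1866
i=8: a=2 ⇒ p=61043, q=3853
i=9: a=2 ⇒ p=151649, q=9572
…
i=11: a=2 ⇒ p=577033, q=36422
i=12: a=5 ⇒ p=3097857, q=195535
i=13: a=1 ⇒ p=3674890, q=231957
(x₁, y₁) = (3674890, 231957);  3674890² − 251·231957² = 1 ✓

3674890 231957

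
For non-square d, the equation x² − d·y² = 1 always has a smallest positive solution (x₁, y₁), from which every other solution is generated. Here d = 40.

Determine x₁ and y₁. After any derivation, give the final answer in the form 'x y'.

√40 → a₀=6, period (3,12); ℓ=2 even so k=1
k=0  a_k=6  p_k/q_k = 6/1
k=1  a_k=3  p_k/q_k = 19/3
→ (19, 3).  Check: 19²=361, 40·3²=360, difference 1.

19 3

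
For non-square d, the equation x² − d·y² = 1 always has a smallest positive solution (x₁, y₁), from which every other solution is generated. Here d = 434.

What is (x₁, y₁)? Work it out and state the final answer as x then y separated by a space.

125 6

[20; 1,4,1,40] for √434; ℓ=4 ⇒ convergent index 3
k=0  a_k=20  p_k/q_k = 20/1
k=1  a_k=1  p_k/q_k = 21/1
k=2  a_k=4  p_k/q_k = 104/5
k=3  a_k=1  p_k/q_k = 125/6
(x₁, y₁) = (125, 6);  125² − 434·6² = 1 ✓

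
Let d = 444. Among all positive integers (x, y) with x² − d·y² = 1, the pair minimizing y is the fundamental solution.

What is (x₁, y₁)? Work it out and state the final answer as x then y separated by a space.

295 14

d=444: √d = [21; 14,42] (ℓ=2, even), read p_1/q_1
i=0: a=21 ⇒ p=21, q=1
i=1: a=14 ⇒ p=295, q=14
fundamental: x₁=295, y₁=14  (since 87025 − 444·196 = 1)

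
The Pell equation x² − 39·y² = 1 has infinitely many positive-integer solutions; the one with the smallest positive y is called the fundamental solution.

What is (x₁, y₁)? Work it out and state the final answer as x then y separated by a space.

√39 = [6; 4,12, …], period ℓ=2 (even) → k=1
a_0=6:  p_0=6·1+0=6,  q_0=6·0+1=1
a_1=4:  p_1=4·6+1=25,  q_1=4·1+0=4
→ (25, 4).  Check: 25²=625, 39·4²=624, difference 1.

25 4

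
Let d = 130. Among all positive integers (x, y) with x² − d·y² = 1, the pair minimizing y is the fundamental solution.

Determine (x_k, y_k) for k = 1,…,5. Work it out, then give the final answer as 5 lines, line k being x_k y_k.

6499 570
84474001 7408860
1097993058499 96300361710
14271713689896001 1251712094097720
185503733443275162499 16269753702781802850

[11; 2,2,22] for √130; ℓ=3 ⇒ convergent index 5
step 0: (11, 1)  from 11·(1,0) + (0,1)
…
step 4: (2611, 229)  from 2·(1277,112) + (57,5)
step 5: (6499, 570)  from 2·(2611,229) + (1277,112)
→ (6499, 570).  Check: 6499²=42237001, 130·570²=42237000, difference 1.
n=2: (6499,570)∘(6499,570) = (6499·6499+130·570·570, 6499·570+570·6499) = (84474001,7408860)
n=3: (84474001,7408860)∘(6499,570) = (6499·84474001+130·570·7408860, 6499·7408860+570·84474001) = (1097993058499,96300361710)
n=4: (1097993058499,96300361710)∘(6499,570) = (6499·1097993058499+130·570·96300361710, 6499·96300361710+570·1097993058499) = (14271713689896001,1251712094097720)
n=5: (14271713689896001,1251712094097720)∘(6499,570) = (6499·14271713689896001+130·570·1251712094097720, 6499·1251712094097720+570·14271713689896001) = (185503733443275162499,16269753702781802850)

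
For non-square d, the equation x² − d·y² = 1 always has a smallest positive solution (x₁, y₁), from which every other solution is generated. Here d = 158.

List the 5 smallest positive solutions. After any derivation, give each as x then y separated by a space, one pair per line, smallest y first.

√158 = [12; 1,1,3,12,3,1,1,24, …], period ℓ=8 (even) → k=7
a_0=12:  p_0=12·1+0=12,  q_0=12·0+1=1
a_1=1:  p_1=1·12+1=13,  q_1=1·1+0=1
…
a_6=1:  p_6=1·3331+1081=4412,  q_6=1·265+86=351
a_7=1:  p_7=1·4412+3331=7743,  q_7=1·351+265=616
(x₁, y₁) = (7743, 616);  7743² − 158·616² = 1 ✓
k=2:  x_2 = 7743·7743+158·616·616 = 119908097,  y_2 = 7743·616+616·7743 = 9539376
k=3:  x_3 = 7743·119908097+158·616·9539376 = 1856896782399,  y_3 = 7743·9539376+616·119908097 = 147726776120
k=4:  x_4 = 7743·1856896782399+158·616·147726776120 = 28755903452322817,  y_4 = 7743·147726776120+616·1856896782399 = 2287696845454944
k=5:  x_5 = 7743·28755903452322817+158·616·2287696845454944 = 445313919005774361663,  y_5 = 7743·2287696845454944+616·28755903452322817 = 35427273200988486664

7743 616
119908097 9539376
1856896782399 147726776120
28755903452322817 2287696845454944
445313919005774361663 35427273200988486664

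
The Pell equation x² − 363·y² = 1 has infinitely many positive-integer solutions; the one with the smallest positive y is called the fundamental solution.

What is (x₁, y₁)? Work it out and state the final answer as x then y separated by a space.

362 19

[19; 19,38] for √363; ℓ=2 ⇒ convergent index 1
a_0=19:  p_0=19·1+0=19,  q_0=19·0+1=1
a_1=19:  p_1=19·19+1=362,  q_1=19·1+0=19
fundamental: x₁=362, y₁=19  (since 131044 − 363·361 = 1)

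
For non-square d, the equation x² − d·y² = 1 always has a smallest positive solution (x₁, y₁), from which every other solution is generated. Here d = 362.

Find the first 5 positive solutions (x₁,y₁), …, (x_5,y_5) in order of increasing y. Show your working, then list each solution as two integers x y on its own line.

723 38
1045457 54948
1511730099 79454770
2185960677697 114891542472
3160897628219763 166133090959742

[19; 38] for √362; ℓ=1 ⇒ convergent index 1
a_0=19:  p_0=19·1+0=19,  q_0=19·0+1=1
a_1=38:  p_1=38·19+1=723,  q_1=38·1+0=38
→ (723, 38).  Check: 723²=522729, 362·38²=522728, difference 1.
k=2:  x_2 = 723·723+362·38·38 = 1045457,  y_2 = 723·38+38·723 = 54948
k=3:  x_3 = 723·1045457+362·38·54948 = 1511730099,  y_3 = 723·54948+38·1045457 = 79454770
k=4:  x_4 = 723·1511730099+362·38·79454770 = 2185960677697,  y_4 = 723·79454770+38·1511730099 = 114891542472
k=5:  x_5 = 723·2185960677697+362·38·114891542472 = 3160897628219763,  y_5 = 723·114891542472+38·2185960677697 = 166133090959742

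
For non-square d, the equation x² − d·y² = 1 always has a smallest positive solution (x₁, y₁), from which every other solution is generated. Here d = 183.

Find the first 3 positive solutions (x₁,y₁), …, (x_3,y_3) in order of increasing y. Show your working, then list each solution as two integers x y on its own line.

487 36
474337 35064
462003751 34152300

[13; 1,1,8,1,1,26] for √183; ℓ=6 ⇒ convergent index 5
k=0  a_k=13  p_k/q_k = 13/1
k=1  a_k=1  p_k/q_k = 14/1
k=2  a_k=1  p_k/q_k = 27/2
…
k=4  a_k=1  p_k/q_k = 257/19
k=5  a_k=1  p_k/q_k = 487/36
→ (487, 36).  Check: 487²=237169, 183·36²=237168, difference 1.
(x_2, y_2) = (487·487 + 183·36·36, 487·36 + 36·487) = (474337, 35064)
(x_3, y_3) = (487·474337 + 183·36·35064, 487·35064 + 36·474337) = (462003751, 34152300)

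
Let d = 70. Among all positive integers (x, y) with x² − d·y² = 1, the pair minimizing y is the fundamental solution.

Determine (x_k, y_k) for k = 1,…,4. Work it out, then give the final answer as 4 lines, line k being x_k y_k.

251 30
126001 15060
63252251 7560090
31752504001 3795150120

d=70: √d = [8; 2,1,2,1,2,16] (ℓ=6, even), read p_5/q_5
step 0: (8, 1)  from 8·(1,0) + (0,1)
…
step 2: (25, 3)  from 1·(17,2) + (8,1)
…
step 4: (92, 11)  from 1·(67,8) + (25,3)
step 5: (251, 30)  from 2·(92,11) + (67,8)
fundamental: x₁=251, y₁=30  (since 63001 − 70·900 = 1)
(251+30√70)^2 = 126001 + 15060√70
(251+30√70)^3 = 63252251 + 7560090√70
(251+30√70)^4 = 31752504001 + 3795150120√70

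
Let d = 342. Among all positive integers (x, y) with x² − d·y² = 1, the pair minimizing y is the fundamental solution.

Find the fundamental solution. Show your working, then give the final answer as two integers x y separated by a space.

37 2

d=342: √d = [18; 2,36] (ℓ=2, even), read p_1/q_1
a_0=18:  p_0=18·1+0=18,  q_0=18·0+1=1
a_1=2:  p_1=2·18+1=37,  q_1=2·1+0=2
fundamental: x₁=37, y₁=2  (since 1369 − 342·4 = 1)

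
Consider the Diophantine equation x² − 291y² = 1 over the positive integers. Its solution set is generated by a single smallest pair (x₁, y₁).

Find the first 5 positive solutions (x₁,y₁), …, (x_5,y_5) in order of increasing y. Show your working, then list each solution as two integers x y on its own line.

√291 = [17; 17,34, …], period ℓ=2 (even) → k=1
k=0  a_k=17  p_k/q_k = 17/1
k=1  a_k=17  p_k/q_k = 290/17
fundamental: x₁=290, y₁=17  (since 84100 − 291·289 = 1)
(x_2, y_2) = (290·290 + 291·17·17, 290·17 + 17·290) = (168199, 9860)
(x_3, y_3) = (290·168199 + 291·17·9860, 290·9860 + 17·168199) = (97555130, 5718783)
(x_4, y_4) = (290·97555130 + 291·17·5718783, 290·5718783 + 17·97555130) = (56581807201, 3316884280)
(x_5, y_5) = (290·56581807201 + 291·17·3316884280, 290·3316884280 + 17·56581807201) = (32817350621450, 1923787163617)

290 17
168199 9860
97555130 5718783
56581807201 3316884280
32817350621450 1923787163617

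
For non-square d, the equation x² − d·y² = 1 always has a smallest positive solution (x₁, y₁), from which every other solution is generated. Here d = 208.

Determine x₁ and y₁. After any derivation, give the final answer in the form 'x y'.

[14; 2,2,1,2,2,28] for √208; ℓ=6 ⇒ convergent index 5
a_0=14:  p_0=14·1+0=14,  q_0=14·0+1=1
a_1=2:  p_1=2·14+1=29,  q_1=2·1+0=2
a_2=2:  p_2=2·29+14=72,  q_2=2·2+1=5
…
a_4=2:  p_4=2·101+72=274,  q_4=2·7+5=19
a_5=2:  p_5=2·274+101=649,  q_5=2·19+7=45
→ (649, 45).  Check: 649²=421201, 208·45²=421200, difference 1.

649 45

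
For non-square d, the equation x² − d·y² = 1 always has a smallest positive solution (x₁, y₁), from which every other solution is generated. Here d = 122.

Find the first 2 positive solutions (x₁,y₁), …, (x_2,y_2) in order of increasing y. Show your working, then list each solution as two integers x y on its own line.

d=122: √d = [11; 22] (ℓ=1, odd), read p_1/q_1
a_0=11:  p_0=11·1+0=11,  q_0=11·0+1=1
a_1=22:  p_1=22·11+1=243,  q_1=22·1+0=22
→ (243, 22).  Check: 243²=59049, 122·22²=59048, difference 1.
k=2:  x_2 = 243·243+122·22·22 = 118097,  y_2 = 243·22+22·243 = 10692

243 22
118097 10692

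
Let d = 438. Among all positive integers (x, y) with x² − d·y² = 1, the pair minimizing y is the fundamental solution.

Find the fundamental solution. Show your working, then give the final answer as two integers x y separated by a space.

√438 = [20; 1,12,1,40, …], period ℓ=4 (even) → k=3
a_0=20:  p_0=20·1+0=20,  q_0=20·0+1=1
a_1=1:  p_1=1·20+1=21,  q_1=1·1+0=1
a_2=12:  p_2=12·21+20=272,  q_2=12·1+1=13
a_3=1:  p_3=1·272+21=293,  q_3=1·13+1=14
→ (293, 14).  Check: 293²=85849, 438·14²=85848, difference 1.

293 14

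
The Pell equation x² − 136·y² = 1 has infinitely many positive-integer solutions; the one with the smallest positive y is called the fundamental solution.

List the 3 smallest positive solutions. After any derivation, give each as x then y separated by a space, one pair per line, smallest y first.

35 3
2449 210
171395 14697

d=136: √d = [11; 1,1,1,22] (ℓ=4, even), read p_3/q_3
step 0: (11, 1)  from 11·(1,0) + (0,1)
step 1: (12, 1)  from 1·(11,1) + (1,0)
step 2: (23, 2)  from 1·(12,1) + (11,1)
step 3: (35, 3)  from 1·(23,2) + (12,1)
→ (35, 3).  Check: 35²=1225, 136·3²=1224, difference 1.
k=2:  x_2 = 35·35+136·3·3 = 2449,  y_2 = 35·3+3·35 = 210
k=3:  x_3 = 35·2449+136·3·210 = 171395,  y_3 = 35·210+3·2449 = 14697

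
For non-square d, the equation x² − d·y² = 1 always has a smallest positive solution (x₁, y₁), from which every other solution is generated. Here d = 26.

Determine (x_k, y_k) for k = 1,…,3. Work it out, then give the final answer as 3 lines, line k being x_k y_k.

51 10
5201 1020
530451 104030

[5; 10] for √26; ℓ=1 ⇒ convergent index 1
k=0  a_k=5  p_k/q_k = 5/1
k=1  a_k=10  p_k/q_k = 51/10
→ (51, 10).  Check: 51²=2601, 26·10²=2600, difference 1.
n=2: (51,10)∘(51,10) = (51·51+26·10·10, 51·10+10·51) = (5201,1020)
n=3: (5201,1020)∘(51,10) = (51·5201+26·10·1020, 51·1020+10·5201) = (530451,104030)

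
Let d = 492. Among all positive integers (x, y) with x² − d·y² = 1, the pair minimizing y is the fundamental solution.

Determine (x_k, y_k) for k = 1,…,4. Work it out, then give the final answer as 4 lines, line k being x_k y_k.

√492 → a₀=22, period (5,1,1,10,1,1,5,44); ℓ=8 even so k=7
a_0=22:  p_0=22·1+0=22,  q_0=22·0+1=1
a_1=5:  p_1=5·22+1=111,  q_1=5·1+0=5
a_2=1:  p_2=1·111+22=133,  q_2=1·5+1=6
a_3=1:  p_3=1·133+111=244,  q_3=1·6+5=11
a_4=10:  p_4=10·244+133=2573,  q_4=10·11+6=116
a_5=1:  p_5=1·2573+244=2817,  q_5=1·116+11=127
a_6=1:  p_6=1·2817+2573=5390,  q_6=1·127+116=243
a_7=5:  p_7=5·5390+2817=29767,  q_7=5·243+127=1342
(x₁, y₁) = (29767, 1342);  29767² − 492·1342² = 1 ✓
(29767+1342√492)^2 = 1772148577 + 79894628√492
(29767+1342√492)^3 = 105503093353351 + 4756446782010√492
(29767+1342√492)^4 = 6281021157926249857 + 283170302640288712√492

29767 1342
1772148577 79894628
105503093353351 4756446782010
6281021157926249857 283170302640288712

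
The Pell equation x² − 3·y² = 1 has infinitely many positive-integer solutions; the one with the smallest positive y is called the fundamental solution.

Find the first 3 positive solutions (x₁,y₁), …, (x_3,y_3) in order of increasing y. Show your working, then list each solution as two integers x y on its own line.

√3 = [1; 1,2, …], period ℓ=2 (even) → k=1
i=0: a=1 ⇒ p=1, q=1
i=1: a=1 ⇒ p=2, q=1
(x₁, y₁) = (2, 1);  2² − 3·1² = 1 ✓
n=2: (2,1)∘(2,1) = (2·2+3·1·1, 2·1+1·2) = (7,4)
n=3: (7,4)∘(2,1) = (2·7+3·1·4, 2·4+1·7) = (26,15)

2 1
7 4
26 15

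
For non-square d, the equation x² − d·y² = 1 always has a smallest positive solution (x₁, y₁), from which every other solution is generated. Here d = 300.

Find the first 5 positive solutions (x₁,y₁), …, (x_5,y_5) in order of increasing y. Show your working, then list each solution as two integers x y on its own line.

1351 78
3650401 210756
9863382151 569462634
26650854921601 1538687826312
72010600134783751 4157533937232390

√300 → a₀=17, period (3,8,3,34); ℓ=4 even so k=3
i=0: a=17 ⇒ p=17, q=1
…
i=2: a=8 ⇒ p=433, q=25
i=3: a=3 ⇒ p=1351, q=78
fundamental: x₁=1351, y₁=78  (since 1825201 − 300·6084 = 1)
(x_2, y_2) = (1351·1351 + 300·78·78, 1351·78 + 78·1351) = (3650401, 210756)
(x_3, y_3) = (1351·3650401 + 300·78·210756, 1351·210756 + 78·3650401) = (9863382151, 569462634)
(x_4, y_4) = (1351·9863382151 + 300·78·569462634, 1351·569462634 + 78·9863382151) = (26650854921601, 1538687826312)
(x_5, y_5) = (1351·26650854921601 + 300·78·1538687826312, 1351·1538687826312 + 78·26650854921601) = (72010600134783751, 4157533937232390)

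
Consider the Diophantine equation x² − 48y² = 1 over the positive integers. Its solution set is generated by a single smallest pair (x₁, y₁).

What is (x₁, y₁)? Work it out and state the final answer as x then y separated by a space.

7 1

[6; 1,12] for √48; ℓ=2 ⇒ convergent index 1
k=0  a_k=6  p_k/q_k = 6/1
k=1  a_k=1  p_k/q_k = 7/1
fundamental: x₁=7, y₁=1  (since 49 − 48·1 = 1)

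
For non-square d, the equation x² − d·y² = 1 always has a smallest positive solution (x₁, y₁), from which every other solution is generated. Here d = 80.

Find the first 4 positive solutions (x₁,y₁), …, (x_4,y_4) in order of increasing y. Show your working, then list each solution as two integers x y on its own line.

9 1
161 18
2889 323
51841 5796

d=80: √d = [8; 1,16] (ℓ=2, even), read p_1/q_1
i=0: a=8 ⇒ p=8, q=1
i=1: a=1 ⇒ p=9, q=1
(x₁, y₁) = (9, 1);  9² − 80·1² = 1 ✓
k=2:  x_2 = 9·9+80·1·1 = 161,  y_2 = 9·1+1·9 = 18
k=3:  x_3 = 9·161+80·1·18 = 2889,  y_3 = 9·18+1·161 = 323
k=4:  x_4 = 9·2889+80·1·323 = 51841,  y_4 = 9·323+1·2889 = 5796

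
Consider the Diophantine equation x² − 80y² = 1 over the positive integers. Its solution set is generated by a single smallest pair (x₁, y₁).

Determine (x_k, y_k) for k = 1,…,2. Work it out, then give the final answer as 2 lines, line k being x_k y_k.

9 1
161 18

√80 = [8; 1,16, …], period ℓ=2 (even) → k=1
i=0: a=8 ⇒ p=8, q=1
i=1: a=1 ⇒ p=9, q=1
(x₁, y₁) = (9, 1);  9² − 80·1² = 1 ✓
(9+1√80)^2 = 161 + 18√80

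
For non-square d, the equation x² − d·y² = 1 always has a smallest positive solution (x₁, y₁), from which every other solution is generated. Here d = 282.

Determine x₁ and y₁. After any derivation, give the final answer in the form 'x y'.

√282 = [16; 1,3,1,4,1,3,1,32, …], period ℓ=8 (even) → k=7
a_0=16:  p_0=16·1+0=16,  q_0=16·0+1=1
a_1=1:  p_1=1·16+1=17,  q_1=1·1+0=1
a_2=3:  p_2=3·17+16=67,  q_2=3·1+1=4
…
a_4=4:  p_4=4·84+67=403,  q_4=4·5+4=24
a_5=1:  p_5=1·403+84=487,  q_5=1·24+5=29
a_6=3:  p_6=3·487+403=1864,  q_6=3·29+24=111
a_7=1:  p_7=1·1864+487=2351,  q_7=1·111+29=140
fundamental: x₁=2351, y₁=140  (since 5527201 − 282·19600 = 1)

2351 140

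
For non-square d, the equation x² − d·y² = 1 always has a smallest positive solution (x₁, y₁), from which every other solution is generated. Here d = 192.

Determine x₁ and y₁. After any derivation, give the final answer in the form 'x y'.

[13; 1,5,1,26] for √192; ℓ=4 ⇒ convergent index 3
i=0: a=13 ⇒ p=13, q=1
…
i=2: a=5 ⇒ p=83, q=6
i=3: a=1 ⇒ p=97, q=7
→ (97, 7).  Check: 97²=9409, 192·7²=9408, difference 1.

97 7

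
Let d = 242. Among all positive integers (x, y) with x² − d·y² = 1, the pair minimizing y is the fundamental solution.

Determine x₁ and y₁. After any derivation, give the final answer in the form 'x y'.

19601 1260

√242 = [15; 1,1,3,1,14,1,3,1,1,30, …], period ℓ=10 (even) → k=9
step 0: (15, 1)  from 15·(1,0) + (0,1)
step 1: (16, 1)  from 1·(15,1) + (1,0)
…
step 3: (109, 7)  from 3·(31,2) + (16,1)
…
step 8: (10905, 701)  from 1·(8696,559) + (2209,142)
step 9: (19601, 1260)  from 1·(10905,701) + (8696,559)
→ (19601, 1260).  Check: 19601²=384199201, 242·1260²=384199200, difference 1.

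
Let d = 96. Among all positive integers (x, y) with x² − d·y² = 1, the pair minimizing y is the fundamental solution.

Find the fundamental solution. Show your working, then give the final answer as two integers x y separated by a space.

√96 → a₀=9, period (1,3,1,18); ℓ=4 even so k=3
a_0=9:  p_0=9·1+0=9,  q_0=9·0+1=1
a_1=1:  p_1=1·9+1=10,  q_1=1·1+0=1
a_2=3:  p_2=3·10+9=39,  q_2=3·1+1=4
a_3=1:  p_3=1·39+10=49,  q_3=1·4+1=5
(x₁, y₁) = (49, 5);  49² − 96·5² = 1 ✓

49 5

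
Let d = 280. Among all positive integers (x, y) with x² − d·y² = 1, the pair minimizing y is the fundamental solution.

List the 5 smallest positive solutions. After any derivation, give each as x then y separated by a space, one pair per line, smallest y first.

d=280: √d = [16; 1,2,1,2,1,32] (ℓ=6, even), read p_5/q_5
i=0: a=16 ⇒ p=16, q=1
i=1: a=1 ⇒ p=17, q=1
i=2: a=2 ⇒ p=50, q=3
…
i=4: a=2 ⇒ p=184, q=11
i=5: a=1 ⇒ p=251, q=15
fundamental: x₁=251, y₁=15  (since 63001 − 280·225 = 1)
n=2: (251,15)∘(251,15) = (251·251+280·15·15, 251·15+15·251) = (126001,7530)
n=3: (126001,7530)∘(251,15) = (251·126001+280·15·7530, 251·7530+15·126001) = (63252251,3780045)
n=4: (63252251,3780045)∘(251,15) = (251·63252251+280·15·3780045, 251·3780045+15·63252251) = (31752504001,1897575060)
n=5: (31752504001,1897575060)∘(251,15) = (251·31752504001+280·15·1897575060, 251·1897575060+15·31752504001) = (15939693756251,952578900075)

251 15
126001 7530
63252251 3780045
31752504001 1897575060
15939693756251 952578900075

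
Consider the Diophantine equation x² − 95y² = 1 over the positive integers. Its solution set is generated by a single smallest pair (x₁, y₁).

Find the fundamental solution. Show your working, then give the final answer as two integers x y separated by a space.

d=95: √d = [9; 1,2,1,18] (ℓ=4, even), read p_3/q_3
step 0: (9, 1)  from 9·(1,0) + (0,1)
step 1: (10, 1)  from 1·(9,1) + (1,0)
step 2: (29, 3)  from 2·(10,1) + (9,1)
step 3: (39, 4)  from 1·(29,3) + (10,1)
fundamental: x₁=39, y₁=4  (since 1521 − 95·16 = 1)

39 4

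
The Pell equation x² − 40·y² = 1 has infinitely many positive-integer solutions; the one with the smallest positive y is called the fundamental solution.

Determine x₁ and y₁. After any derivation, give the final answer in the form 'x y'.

19 3

√40 = [6; 3,12, …], period ℓ=2 (even) → k=1
step 0: (6, 1)  from 6·(1,0) + (0,1)
step 1: (19, 3)  from 3·(6,1) + (1,0)
fundamental: x₁=19, y₁=3  (since 361 − 40·9 = 1)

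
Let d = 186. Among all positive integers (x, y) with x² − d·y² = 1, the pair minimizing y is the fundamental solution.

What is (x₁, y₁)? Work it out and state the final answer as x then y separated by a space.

7501 550

[13; 1,1,1,3,4,3,1,1,1,26] for √186; ℓ=10 ⇒ convergent index 9
k=0  a_k=13  p_k/q_k = 13/1
…
k=2  a_k=1  p_k/q_k = 27/2
k=3  a_k=1  p_k/q_k = 41/3
…
k=7  a_k=1  p_k/q_k = 2714/199
k=8  a_k=1  p_k/q_k = 4787/351
k=9  a_k=1  p_k/q_k = 7501/550
→ (7501, 550).  Check: 7501²=56265001, 186·550²=56265000, difference 1.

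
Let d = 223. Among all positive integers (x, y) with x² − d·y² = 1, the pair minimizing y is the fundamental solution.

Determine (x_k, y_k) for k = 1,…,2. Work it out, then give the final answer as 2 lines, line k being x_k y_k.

224 15
100351 6720

d=223: √d = [14; 1,13,1,28] (ℓ=4, even), read p_3/q_3
k=0  a_k=14  p_k/q_k = 14/1
…
k=2  a_k=13  p_k/q_k = 209/14
k=3  a_k=1  p_k/q_k = 224/15
→ (224, 15).  Check: 224²=50176, 223·15²=50175, difference 1.
(224+15√223)^2 = 100351 + 6720√223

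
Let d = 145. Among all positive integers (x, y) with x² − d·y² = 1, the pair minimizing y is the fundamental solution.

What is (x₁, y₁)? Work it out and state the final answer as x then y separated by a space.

289 24

√145 → a₀=12, period (24); ℓ=1 odd so k=1
k=0  a_k=12  p_k/q_k = 12/1
k=1  a_k=24  p_k/q_k = 289/24
→ (289, 24).  Check: 289²=83521, 145·24²=83520, difference 1.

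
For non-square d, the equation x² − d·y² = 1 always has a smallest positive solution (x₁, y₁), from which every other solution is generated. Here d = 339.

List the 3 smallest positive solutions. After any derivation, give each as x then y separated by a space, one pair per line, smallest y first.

97970 5321
19196241799 1042596740
3761311617998090 204286405230279

√339 → a₀=18, period (2,2,2,1,17,1,2,2,2,36); ℓ=10 even so k=9
k=0  a_k=18  p_k/q_k = 18/1
k=1  a_k=2  p_k/q_k = 37/2
…
k=6  a_k=1  p_k/q_k = 5855/318
…
k=8  a_k=2  p_k/q_k = 40359/2192
k=9  a_k=2  p_k/q_k = 97970/5321
→ (97970, 5321).  Check: 97970²=9598120900, 339·5321²=9598120899, difference 1.
k=2:  x_2 = 97970·97970+339·5321·5321 = 19196241799,  y_2 = 97970·5321+5321·97970 = 1042596740
k=3:  x_3 = 97970·19196241799+339·5321·1042596740 = 3761311617998090,  y_3 = 97970·1042596740+5321·19196241799 = 204286405230279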